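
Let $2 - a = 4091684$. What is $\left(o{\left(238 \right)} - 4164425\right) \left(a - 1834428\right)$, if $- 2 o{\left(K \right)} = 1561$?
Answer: $24683465965605$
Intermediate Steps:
$a = -4091682$ ($a = 2 - 4091684 = -4091682$)
$o{\left(K \right)} = - \frac{1561}{2}$ ($o{\left(K \right)} = \left(- \frac{1}{2}\right) 1561 = - \frac{1561}{2}$)
$\left(o{\left(238 \right)} - 4164425\right) \left(a - 1834428\right) = \left(- \frac{1561}{2} - 4164425\right) \left(-4091682 - 1834428\right) = \left(- \frac{8330411}{2}\right) \left(-5926110\right) = 24683465965605$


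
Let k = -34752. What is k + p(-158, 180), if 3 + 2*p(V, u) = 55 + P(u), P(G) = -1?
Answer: -69453/2 ≈ -34727.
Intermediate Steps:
p(V, u) = 51/2 (p(V, u) = -3/2 + (55 - 1)/2 = -3/2 + (½)*54 = -3/2 + 27 = 51/2)
k + p(-158, 180) = -34752 + 51/2 = -69453/2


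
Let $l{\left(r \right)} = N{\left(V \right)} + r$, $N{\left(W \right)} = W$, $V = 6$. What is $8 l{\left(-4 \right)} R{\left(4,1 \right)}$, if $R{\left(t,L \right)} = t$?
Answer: $64$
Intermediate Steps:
$l{\left(r \right)} = 6 + r$
$8 l{\left(-4 \right)} R{\left(4,1 \right)} = 8 \left(6 - 4\right) 4 = 8 \cdot 2 \cdot 4 = 16 \cdot 4 = 64$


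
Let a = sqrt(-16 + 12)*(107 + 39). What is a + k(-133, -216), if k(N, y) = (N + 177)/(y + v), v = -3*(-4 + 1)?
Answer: -44/207 + 292*I ≈ -0.21256 + 292.0*I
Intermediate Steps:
v = 9 (v = -3*(-3) = 9)
k(N, y) = (177 + N)/(9 + y) (k(N, y) = (N + 177)/(y + 9) = (177 + N)/(9 + y))
a = 292*I (a = sqrt(-4)*146 = (2*I)*146 = 292*I ≈ 292.0*I)
a + k(-133, -216) = 292*I + (177 - 133)/(9 - 216) = 292*I + 44/(-207) = 292*I - 1/207*44 = 292*I - 44/207 = -44/207 + 292*I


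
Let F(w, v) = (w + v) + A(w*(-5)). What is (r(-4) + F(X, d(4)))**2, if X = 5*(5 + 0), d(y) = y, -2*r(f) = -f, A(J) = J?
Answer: 9604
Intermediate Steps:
r(f) = f/2 (r(f) = -(-1)*f/2 = f/2)
X = 25 (X = 5*5 = 25)
F(w, v) = v - 4*w (F(w, v) = (w + v) + w*(-5) = (v + w) - 5*w = v - 4*w)
(r(-4) + F(X, d(4)))**2 = ((1/2)*(-4) + (4 - 4*25))**2 = (-2 + (4 - 100))**2 = (-2 - 96)**2 = (-98)**2 = 9604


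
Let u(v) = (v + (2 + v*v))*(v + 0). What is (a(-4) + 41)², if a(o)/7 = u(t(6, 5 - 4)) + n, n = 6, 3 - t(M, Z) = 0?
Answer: 142129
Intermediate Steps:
t(M, Z) = 3 (t(M, Z) = 3 - 1*0 = 3 + 0 = 3)
u(v) = v*(2 + v + v²) (u(v) = (v + (2 + v²))*v = (2 + v + v²)*v = v*(2 + v + v²))
a(o) = 336 (a(o) = 7*(3*(2 + 3 + 3²) + 6) = 7*(3*(2 + 3 + 9) + 6) = 7*(3*14 + 6) = 7*(42 + 6) = 7*48 = 336)
(a(-4) + 41)² = (336 + 41)² = 377² = 142129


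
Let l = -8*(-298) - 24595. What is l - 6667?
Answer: -28878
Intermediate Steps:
l = -22211 (l = 2384 - 24595 = -22211)
l - 6667 = -22211 - 6667 = -28878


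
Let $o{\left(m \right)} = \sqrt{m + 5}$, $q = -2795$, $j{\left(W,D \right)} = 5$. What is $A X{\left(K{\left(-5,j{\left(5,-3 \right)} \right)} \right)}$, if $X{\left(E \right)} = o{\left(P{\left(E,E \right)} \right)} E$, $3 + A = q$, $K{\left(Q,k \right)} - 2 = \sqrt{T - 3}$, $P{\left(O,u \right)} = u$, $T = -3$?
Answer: $2798 \sqrt{7 + i \sqrt{6}} \left(-2 - i \sqrt{6}\right) \approx -11898.0 - 20953.0 i$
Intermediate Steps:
$K{\left(Q,k \right)} = 2 + i \sqrt{6}$ ($K{\left(Q,k \right)} = 2 + \sqrt{-3 - 3} = 2 + \sqrt{-6} = 2 + i \sqrt{6}$)
$A = -2798$ ($A = -3 - 2795 = -2798$)
$o{\left(m \right)} = \sqrt{5 + m}$
$X{\left(E \right)} = E \sqrt{5 + E}$ ($X{\left(E \right)} = \sqrt{5 + E} E = E \sqrt{5 + E}$)
$A X{\left(K{\left(-5,j{\left(5,-3 \right)} \right)} \right)} = - 2798 \left(2 + i \sqrt{6}\right) \sqrt{5 + \left(2 + i \sqrt{6}\right)} = - 2798 \left(2 + i \sqrt{6}\right) \sqrt{7 + i \sqrt{6}} = - 2798 \sqrt{7 + i \sqrt{6}} \left(2 + i \sqrt{6}\right)$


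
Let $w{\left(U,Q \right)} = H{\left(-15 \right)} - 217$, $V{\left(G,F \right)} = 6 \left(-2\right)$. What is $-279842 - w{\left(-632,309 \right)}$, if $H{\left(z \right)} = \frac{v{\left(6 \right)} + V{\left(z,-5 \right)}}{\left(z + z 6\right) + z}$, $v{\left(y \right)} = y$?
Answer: $- \frac{5592501}{20} \approx -2.7963 \cdot 10^{5}$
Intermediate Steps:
$V{\left(G,F \right)} = -12$
$H{\left(z \right)} = - \frac{3}{4 z}$ ($H{\left(z \right)} = \frac{6 - 12}{\left(z + z 6\right) + z} = - \frac{6}{\left(z + 6 z\right) + z} = - \frac{6}{7 z + z} = - \frac{6}{8 z} = - 6 \frac{1}{8 z} = - \frac{3}{4 z}$)
$w{\left(U,Q \right)} = - \frac{4339}{20}$ ($w{\left(U,Q \right)} = - \frac{3}{4 \left(-15\right)} - 217 = \left(- \frac{3}{4}\right) \left(- \frac{1}{15}\right) - 217 = \frac{1}{20} - 217 = - \frac{4339}{20}$)
$-279842 - w{\left(-632,309 \right)} = -279842 - - \frac{4339}{20} = -279842 + \frac{4339}{20} = - \frac{5592501}{20}$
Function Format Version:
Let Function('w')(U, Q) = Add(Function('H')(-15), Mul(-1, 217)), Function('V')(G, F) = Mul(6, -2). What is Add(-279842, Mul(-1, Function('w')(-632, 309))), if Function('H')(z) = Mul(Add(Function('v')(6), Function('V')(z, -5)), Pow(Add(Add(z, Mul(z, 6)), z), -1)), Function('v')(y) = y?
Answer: Rational(-5592501, 20) ≈ -2.7963e+5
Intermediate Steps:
Function('V')(G, F) = -12
Function('H')(z) = Mul(Rational(-3, 4), Pow(z, -1)) (Function('H')(z) = Mul(Add(6, -12), Pow(Add(Add(z, Mul(z, 6)), z), -1)) = Mul(-6, Pow(Add(Add(z, Mul(6, z)), z), -1)) = Mul(-6, Pow(Add(Mul(7, z), z), -1)) = Mul(-6, Pow(Mul(8, z), -1)) = Mul(-6, Mul(Rational(1, 8), Pow(z, -1))) = Mul(Rational(-3, 4), Pow(z, -1)))
Function('w')(U, Q) = Rational(-4339, 20) (Function('w')(U, Q) = Add(Mul(Rational(-3, 4), Pow(-15, -1)), Mul(-1, 217)) = Add(Mul(Rational(-3, 4), Rational(-1, 15)), -217) = Add(Rational(1, 20), -217) = Rational(-4339, 20))
Add(-279842, Mul(-1, Function('w')(-632, 309))) = Add(-279842, Mul(-1, Rational(-4339, 20))) = Add(-279842, Rational(4339, 20)) = Rational(-5592501, 20)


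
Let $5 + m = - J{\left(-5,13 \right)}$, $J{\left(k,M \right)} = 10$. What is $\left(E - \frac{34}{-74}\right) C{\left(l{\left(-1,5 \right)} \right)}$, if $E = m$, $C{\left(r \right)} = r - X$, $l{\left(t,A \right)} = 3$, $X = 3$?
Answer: $0$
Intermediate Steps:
$C{\left(r \right)} = -3 + r$ ($C{\left(r \right)} = r - 3 = -3 + r$)
$m = -15$ ($m = -5 - 10 = -15$)
$E = -15$
$\left(E - \frac{34}{-74}\right) C{\left(l{\left(-1,5 \right)} \right)} = \left(-15 - \frac{34}{-74}\right) \left(-3 + 3\right) = \left(-15 - - \frac{17}{37}\right) 0 = \left(-15 + \frac{17}{37}\right) 0 = \left(- \frac{538}{37}\right) 0 = 0$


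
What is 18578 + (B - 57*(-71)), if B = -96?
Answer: 22529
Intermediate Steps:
18578 + (B - 57*(-71)) = 18578 + (-96 - 57*(-71)) = 18578 + (-96 + 4047) = 18578 + 3951 = 22529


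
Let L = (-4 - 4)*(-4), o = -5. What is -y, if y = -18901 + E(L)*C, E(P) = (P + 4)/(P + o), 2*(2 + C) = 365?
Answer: 55981/3 ≈ 18660.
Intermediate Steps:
C = 361/2 (C = -2 + (½)*365 = -2 + 365/2 = 361/2 ≈ 180.50)
L = 32 (L = -8*(-4) = 32)
E(P) = (4 + P)/(-5 + P) (E(P) = (P + 4)/(P - 5) = (4 + P)/(-5 + P))
y = -55981/3 (y = -18901 + ((4 + 32)/(-5 + 32))*(361/2) = -18901 + (36/27)*(361/2) = -18901 + ((1/27)*36)*(361/2) = -18901 + (4/3)*(361/2) = -18901 + 722/3 = -55981/3 ≈ -18660.)
-y = -1*(-55981/3) = 55981/3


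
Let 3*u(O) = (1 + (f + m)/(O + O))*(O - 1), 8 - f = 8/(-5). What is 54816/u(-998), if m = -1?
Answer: -182354560/1103007 ≈ -165.32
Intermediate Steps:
f = 48/5 (f = 8 - 8/(-5) = 8 - 8*(-1)/5 = 8 - 1*(-8/5) = 8 + 8/5 = 48/5 ≈ 9.6000)
u(O) = (1 + 43/(10*O))*(-1 + O)/3 (u(O) = ((1 + (48/5 - 1)/(O + O))*(O - 1))/3 = ((1 + 43/(5*((2*O))))*(-1 + O))/3 = ((1 + 43*(1/(2*O))/5)*(-1 + O))/3 = ((1 + 43/(10*O))*(-1 + O))/3 = (1 + 43/(10*O))*(-1 + O)/3)
54816/u(-998) = 54816/(((1/30)*(-43 - 998*(33 + 10*(-998)))/(-998))) = 54816/(((1/30)*(-1/998)*(-43 - 998*(33 - 9980)))) = 54816/(((1/30)*(-1/998)*(-43 - 998*(-9947)))) = 54816/(((1/30)*(-1/998)*(-43 + 9927106))) = 54816/(((1/30)*(-1/998)*9927063)) = 54816/(-3309021/9980) = 54816*(-9980/3309021) = -182354560/1103007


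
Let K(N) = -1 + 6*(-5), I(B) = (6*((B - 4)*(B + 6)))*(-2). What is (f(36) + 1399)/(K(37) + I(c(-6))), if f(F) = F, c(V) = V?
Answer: -1435/31 ≈ -46.290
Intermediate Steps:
I(B) = -12*(-4 + B)*(6 + B) (I(B) = (6*((-4 + B)*(6 + B)))*(-2) = (6*(-4 + B)*(6 + B))*(-2) = -12*(-4 + B)*(6 + B))
K(N) = -31 (K(N) = -1 - 30 = -31)
(f(36) + 1399)/(K(37) + I(c(-6))) = (36 + 1399)/(-31 + (288 - 24*(-6) - 12*(-6)²)) = 1435/(-31 + (288 + 144 - 12*36)) = 1435/(-31 + (288 + 144 - 432)) = 1435/(-31 + 0) = 1435/(-31) = 1435*(-1/31) = -1435/31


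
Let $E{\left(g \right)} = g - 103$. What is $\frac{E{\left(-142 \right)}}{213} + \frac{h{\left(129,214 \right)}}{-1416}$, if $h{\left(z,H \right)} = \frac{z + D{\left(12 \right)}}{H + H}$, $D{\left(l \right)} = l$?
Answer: $- \frac{49503931}{43029408} \approx -1.1505$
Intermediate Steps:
$E{\left(g \right)} = -103 + g$ ($E{\left(g \right)} = g - 103 = -103 + g$)
$h{\left(z,H \right)} = \frac{12 + z}{2 H}$ ($h{\left(z,H \right)} = \frac{z + 12}{H + H} = \frac{12 + z}{2 H}$)
$\frac{E{\left(-142 \right)}}{213} + \frac{h{\left(129,214 \right)}}{-1416} = \frac{-103 - 142}{213} + \frac{\frac{1}{2} \cdot \frac{1}{214} \left(12 + 129\right)}{-1416} = \left(-245\right) \frac{1}{213} + \frac{1}{2} \cdot \frac{1}{214} \cdot 141 \left(- \frac{1}{1416}\right) = - \frac{245}{213} + \frac{141}{428} \left(- \frac{1}{1416}\right) = - \frac{245}{213} - \frac{47}{202016} = - \frac{49503931}{43029408}$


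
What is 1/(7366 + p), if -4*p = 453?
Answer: 4/29011 ≈ 0.00013788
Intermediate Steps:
p = -453/4 (p = -¼*453 = -453/4 ≈ -113.25)
1/(7366 + p) = 1/(7366 - 453/4) = 1/(29011/4) = 4/29011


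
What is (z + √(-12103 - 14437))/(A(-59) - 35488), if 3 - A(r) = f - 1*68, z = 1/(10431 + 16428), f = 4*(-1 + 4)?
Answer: -1/951587511 - 2*I*√6635/35429 ≈ -1.0509e-9 - 0.0045982*I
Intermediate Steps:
f = 12 (f = 4*3 = 12)
z = 1/26859 ≈ 3.7231e-5
A(r) = 59 (A(r) = 3 - (12 - 1*68) = 3 - (12 - 68) = 3 - 1*(-56) = 3 + 56 = 59)
(z + √(-12103 - 14437))/(A(-59) - 35488) = (1/26859 + √(-12103 - 14437))/(59 - 35488) = (1/26859 + √(-26540))/(-35429) = (1/26859 + 2*I*√6635)*(-1/35429) = -1/951587511 - 2*I*√6635/35429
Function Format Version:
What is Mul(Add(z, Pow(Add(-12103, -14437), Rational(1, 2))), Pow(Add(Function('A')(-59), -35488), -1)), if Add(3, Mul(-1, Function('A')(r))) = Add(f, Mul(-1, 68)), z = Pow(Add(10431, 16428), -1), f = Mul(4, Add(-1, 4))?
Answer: Add(Rational(-1, 951587511), Mul(Rational(-2, 35429), I, Pow(6635, Rational(1, 2)))) ≈ Add(-1.0509e-9, Mul(-0.0045982, I))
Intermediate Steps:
f = 12 (f = Mul(4, 3) = 12)
z = Rational(1, 26859) (z = Pow(26859, -1) = Rational(1, 26859) ≈ 3.7231e-5)
Function('A')(r) = 59 (Function('A')(r) = Add(3, Mul(-1, Add(12, Mul(-1, 68)))) = Add(3, Mul(-1, Add(12, -68))) = Add(3, Mul(-1, -56)) = Add(3, 56) = 59)
Mul(Add(z, Pow(Add(-12103, -14437), Rational(1, 2))), Pow(Add(Function('A')(-59), -35488), -1)) = Mul(Add(Rational(1, 26859), Pow(Add(-12103, -14437), Rational(1, 2))), Pow(Add(59, -35488), -1)) = Mul(Add(Rational(1, 26859), Pow(-26540, Rational(1, 2))), Pow(-35429, -1)) = Mul(Add(Rational(1, 26859), Mul(2, I, Pow(6635, Rational(1, 2)))), Rational(-1, 35429)) = Add(Rational(-1, 951587511), Mul(Rational(-2, 35429), I, Pow(6635, Rational(1, 2))))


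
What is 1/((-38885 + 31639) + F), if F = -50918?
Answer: -1/58164 ≈ -1.7193e-5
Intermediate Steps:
1/((-38885 + 31639) + F) = 1/((-38885 + 31639) - 50918) = 1/(-7246 - 50918) = 1/(-58164) = -1/58164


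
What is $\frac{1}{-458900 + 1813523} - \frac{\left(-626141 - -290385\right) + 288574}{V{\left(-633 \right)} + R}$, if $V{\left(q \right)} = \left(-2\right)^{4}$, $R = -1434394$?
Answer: $- \frac{10652064668}{323840238249} \approx -0.032893$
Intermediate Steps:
$V{\left(q \right)} = 16$
$\frac{1}{-458900 + 1813523} - \frac{\left(-626141 - -290385\right) + 288574}{V{\left(-633 \right)} + R} = \frac{1}{-458900 + 1813523} - \frac{\left(-626141 - -290385\right) + 288574}{16 - 1434394} = \frac{1}{1354623} - \frac{\left(-626141 + 290385\right) + 288574}{-1434378} = \frac{1}{1354623} - \left(-335756 + 288574\right) \left(- \frac{1}{1434378}\right) = \frac{1}{1354623} - \left(-47182\right) \left(- \frac{1}{1434378}\right) = \frac{1}{1354623} - \frac{23591}{717189} = - \frac{10652064668}{323840238249}$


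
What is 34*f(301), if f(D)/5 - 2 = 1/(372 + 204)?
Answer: 98005/288 ≈ 340.29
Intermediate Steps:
f(D) = 5765/576 (f(D) = 10 + 5/(372 + 204) = 10 + 5/576 = 5765/576)
34*f(301) = 34*(5765/576) = 98005/288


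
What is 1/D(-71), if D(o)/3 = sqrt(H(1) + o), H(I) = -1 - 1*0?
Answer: -I*sqrt(2)/36 ≈ -0.039284*I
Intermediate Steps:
H(I) = -1 (H(I) = -1 + 0 = -1)
D(o) = 3*sqrt(-1 + o)
1/D(-71) = 1/(3*sqrt(-1 - 71)) = 1/(3*sqrt(-72)) = 1/(3*(6*I*sqrt(2))) = 1/(18*I*sqrt(2)) = -I*sqrt(2)/36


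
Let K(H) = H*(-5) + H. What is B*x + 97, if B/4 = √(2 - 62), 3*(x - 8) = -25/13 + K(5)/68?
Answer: 97 + 38512*I*√15/663 ≈ 97.0 + 224.97*I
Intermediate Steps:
K(H) = -4*H (K(H) = -5*H + H = -4*H)
x = 4814/663 (x = 8 + (-25/13 - 4*5/68)/3 = 8 + (-25*1/13 - 20*1/68)/3 = 8 + (-25/13 - 5/17)/3 = 8 + (⅓)*(-490/221) = 8 - 490/663 = 4814/663 ≈ 7.2609)
B = 8*I*√15 (B = 4*√(2 - 62) = 4*√(-60) = 4*(2*I*√15) = 8*I*√15 ≈ 30.984*I)
B*x + 97 = (8*I*√15)*(4814/663) + 97 = 38512*I*√15/663 + 97 = 97 + 38512*I*√15/663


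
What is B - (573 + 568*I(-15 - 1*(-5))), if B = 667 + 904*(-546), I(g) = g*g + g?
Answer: -544610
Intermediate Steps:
I(g) = g + g² (I(g) = g² + g = g + g²)
B = -492917 (B = 667 - 493584 = -492917)
B - (573 + 568*I(-15 - 1*(-5))) = -492917 - (573 + 568*((-15 - 1*(-5))*(1 + (-15 - 1*(-5))))) = -492917 - (573 + 568*((-15 + 5)*(1 + (-15 + 5)))) = -492917 - (573 + 568*(-10*(1 - 10))) = -492917 - (573 + 568*(-10*(-9))) = -492917 - (573 + 568*90) = -492917 - (573 + 51120) = -492917 - 1*51693 = -492917 - 51693 = -544610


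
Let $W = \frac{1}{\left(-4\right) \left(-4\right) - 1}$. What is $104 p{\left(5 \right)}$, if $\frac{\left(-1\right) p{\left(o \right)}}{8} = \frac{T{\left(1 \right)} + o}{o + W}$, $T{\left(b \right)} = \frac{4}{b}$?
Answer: $- \frac{28080}{19} \approx -1477.9$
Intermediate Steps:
$W = \frac{1}{15}$ ($W = \frac{1}{16 - 1} = \frac{1}{15} \approx 0.066667$)
$p{\left(o \right)} = - \frac{8 \left(4 + o\right)}{\frac{1}{15} + o}$ ($p{\left(o \right)} = - 8 \frac{\frac{4}{1} + o}{o + \frac{1}{15}} = - 8 \frac{4 \cdot 1 + o}{\frac{1}{15} + o} = - 8 \frac{4 + o}{\frac{1}{15} + o} = - \frac{8 \left(4 + o\right)}{\frac{1}{15} + o}$)
$104 p{\left(5 \right)} = 104 \frac{120 \left(-4 - 5\right)}{1 + 15 \cdot 5} = 104 \frac{120 \left(-4 - 5\right)}{1 + 75} = 104 \cdot 120 \cdot \frac{1}{76} \left(-9\right) = 104 \left(- \frac{270}{19}\right) = - \frac{28080}{19}$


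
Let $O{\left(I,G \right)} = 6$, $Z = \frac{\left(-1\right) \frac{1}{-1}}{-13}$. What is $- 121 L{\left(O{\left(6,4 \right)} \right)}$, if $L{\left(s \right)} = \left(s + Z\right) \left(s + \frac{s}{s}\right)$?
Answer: $- \frac{65219}{13} \approx -5016.8$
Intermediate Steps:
$Z = - \frac{1}{13}$ ($Z = \left(-1\right) \left(-1\right) \left(- \frac{1}{13}\right) = 1 \left(- \frac{1}{13}\right) = - \frac{1}{13} \approx -0.076923$)
$L{\left(s \right)} = \left(1 + s\right) \left(- \frac{1}{13} + s\right)$ ($L{\left(s \right)} = \left(s - \frac{1}{13}\right) \left(s + \frac{s}{s}\right) = \left(- \frac{1}{13} + s\right) \left(s + 1\right) = \left(- \frac{1}{13} + s\right) \left(1 + s\right) = \left(1 + s\right) \left(- \frac{1}{13} + s\right)$)
$- 121 L{\left(O{\left(6,4 \right)} \right)} = - 121 \left(- \frac{1}{13} + 6^{2} + \frac{12}{13} \cdot 6\right) = - 121 \left(- \frac{1}{13} + 36 + \frac{72}{13}\right) = \left(-121\right) \frac{539}{13} = - \frac{65219}{13}$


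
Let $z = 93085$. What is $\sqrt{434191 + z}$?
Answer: $2 \sqrt{131819} \approx 726.14$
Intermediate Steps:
$\sqrt{434191 + z} = \sqrt{434191 + 93085} = \sqrt{527276} = 2 \sqrt{131819}$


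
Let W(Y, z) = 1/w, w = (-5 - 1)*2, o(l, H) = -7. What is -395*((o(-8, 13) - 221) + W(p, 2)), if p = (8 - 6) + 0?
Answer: 1081115/12 ≈ 90093.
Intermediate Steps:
w = -12 (w = -6*2 = -12)
p = 2 (p = 2 + 0 = 2)
W(Y, z) = -1/12 (W(Y, z) = 1/(-12) = -1/12)
-395*((o(-8, 13) - 221) + W(p, 2)) = -395*((-7 - 221) - 1/12) = -395*(-228 - 1/12) = -395*(-2737/12) = 1081115/12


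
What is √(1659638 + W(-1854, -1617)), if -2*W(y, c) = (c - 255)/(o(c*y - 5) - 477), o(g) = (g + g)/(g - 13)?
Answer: √841345450756978938342422/712001237 ≈ 1288.3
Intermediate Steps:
o(g) = 2*g/(-13 + g) (o(g) = (2*g)/(-13 + g) = 2*g/(-13 + g))
W(y, c) = -(-255 + c)/(2*(-477 + 2*(-5 + c*y)/(-18 + c*y))) (W(y, c) = -(c - 255)/(2*(2*(c*y - 5)/(-13 + (c*y - 5)) - 477)) = -(-255 + c)/(2*(2*(-5 + c*y)/(-13 + (-5 + c*y)) - 477)) = -(-255 + c)/(2*(2*(-5 + c*y)/(-18 + c*y) - 477)) = -(-255 + c)/(2*(-477 + 2*(-5 + c*y)/(-18 + c*y))))
√(1659638 + W(-1854, -1617)) = √(1659638 + (-255 - 1617)*(-18 - 1617*(-1854))/(-17152 + 950*(-1617)*(-1854))) = √(1659638 - 1872*(-18 + 2997918)/(-17152 + 2848022100)) = √(1659638 - 1872*2997900/2848004948) = √(1659638 + (1/2848004948)*(-1872)*2997900) = √(1659638 - 1403017200/712001237) = √(1181662905955006/712001237) = √841345450756978938342422/712001237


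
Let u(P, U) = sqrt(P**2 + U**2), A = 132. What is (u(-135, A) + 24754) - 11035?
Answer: 13719 + 3*sqrt(3961) ≈ 13908.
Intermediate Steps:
(u(-135, A) + 24754) - 11035 = (sqrt((-135)**2 + 132**2) + 24754) - 11035 = (sqrt(18225 + 17424) + 24754) - 11035 = (sqrt(35649) + 24754) - 11035 = (3*sqrt(3961) + 24754) - 11035 = (24754 + 3*sqrt(3961)) - 11035 = 13719 + 3*sqrt(3961)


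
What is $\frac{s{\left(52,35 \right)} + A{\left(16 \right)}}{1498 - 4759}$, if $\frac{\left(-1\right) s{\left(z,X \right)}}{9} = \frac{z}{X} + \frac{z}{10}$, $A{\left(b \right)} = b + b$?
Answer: $\frac{986}{114135} \approx 0.0086389$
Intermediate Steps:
$A{\left(b \right)} = 2 b$
$s{\left(z,X \right)} = - \frac{9 z}{10} - \frac{9 z}{X}$ ($s{\left(z,X \right)} = - 9 \left(\frac{z}{X} + \frac{z}{10}\right) = - 9 \left(\frac{z}{10} + \frac{z}{X}\right) = - \frac{9 z}{10} - \frac{9 z}{X}$)
$\frac{s{\left(52,35 \right)} + A{\left(16 \right)}}{1498 - 4759} = \frac{\left(- \frac{9}{10}\right) 52 \cdot \frac{1}{35} \left(10 + 35\right) + 2 \cdot 16}{1498 - 4759} = \frac{\left(- \frac{9}{10}\right) 52 \cdot \frac{1}{35} \cdot 45 + 32}{-3261} = \left(- \frac{2106}{35} + 32\right) \left(- \frac{1}{3261}\right) = \left(- \frac{986}{35}\right) \left(- \frac{1}{3261}\right) = \frac{986}{114135}$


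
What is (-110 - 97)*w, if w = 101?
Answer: -20907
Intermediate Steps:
(-110 - 97)*w = (-110 - 97)*101 = -207*101 = -20907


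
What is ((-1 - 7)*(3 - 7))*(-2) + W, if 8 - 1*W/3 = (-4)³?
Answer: 152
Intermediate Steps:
W = 216 (W = 24 - 3*(-4)³ = 24 - 3*(-64) = 24 + 192 = 216)
((-1 - 7)*(3 - 7))*(-2) + W = ((-1 - 7)*(3 - 7))*(-2) + 216 = -8*(-4)*(-2) + 216 = 32*(-2) + 216 = -64 + 216 = 152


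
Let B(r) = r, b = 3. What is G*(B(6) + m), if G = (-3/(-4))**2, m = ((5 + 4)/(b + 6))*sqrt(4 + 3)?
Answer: 27/8 + 9*sqrt(7)/16 ≈ 4.8632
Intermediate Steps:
m = sqrt(7) (m = ((5 + 4)/(3 + 6))*sqrt(4 + 3) = (9/9)*sqrt(7) = (9*(1/9))*sqrt(7) = 1*sqrt(7) = sqrt(7) ≈ 2.6458)
G = 9/16 (G = (-3*(-1/4))**2 = (3/4)**2 = 9/16 ≈ 0.56250)
G*(B(6) + m) = 9*(6 + sqrt(7))/16 = 27/8 + 9*sqrt(7)/16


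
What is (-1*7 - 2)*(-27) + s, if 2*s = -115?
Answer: 371/2 ≈ 185.50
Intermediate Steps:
s = -115/2 (s = (½)*(-115) = -115/2 ≈ -57.500)
(-1*7 - 2)*(-27) + s = (-1*7 - 2)*(-27) - 115/2 = (-7 - 2)*(-27) - 115/2 = -9*(-27) - 115/2 = 243 - 115/2 = 371/2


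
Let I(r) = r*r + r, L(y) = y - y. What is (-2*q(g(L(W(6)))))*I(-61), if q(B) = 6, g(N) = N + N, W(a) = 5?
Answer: -43920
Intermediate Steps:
L(y) = 0
g(N) = 2*N
I(r) = r + r² (I(r) = r² + r = r + r²)
(-2*q(g(L(W(6)))))*I(-61) = (-2*6)*(-61*(1 - 61)) = -(-732)*(-60) = -12*3660 = -43920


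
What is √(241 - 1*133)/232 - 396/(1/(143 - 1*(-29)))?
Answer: -68112 + 3*√3/116 ≈ -68112.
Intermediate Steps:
√(241 - 1*133)/232 - 396/(1/(143 - 1*(-29))) = √(241 - 133)*(1/232) - 396/(1/(143 + 29)) = √108*(1/232) - 396/(1/172) = (6*√3)*(1/232) - 396/1/172 = 3*√3/116 - 396*172 = 3*√3/116 - 68112 = -68112 + 3*√3/116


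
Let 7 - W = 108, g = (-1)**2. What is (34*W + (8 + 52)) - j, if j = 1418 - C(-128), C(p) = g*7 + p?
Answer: -4913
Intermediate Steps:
g = 1
C(p) = 7 + p (C(p) = 1*7 + p = 7 + p)
W = -101 (W = 7 - 1*108 = 7 - 108 = -101)
j = 1539 (j = 1418 - (7 - 128) = 1418 - 1*(-121) = 1418 + 121 = 1539)
(34*W + (8 + 52)) - j = (34*(-101) + (8 + 52)) - 1*1539 = (-3434 + 60) - 1539 = -3374 - 1539 = -4913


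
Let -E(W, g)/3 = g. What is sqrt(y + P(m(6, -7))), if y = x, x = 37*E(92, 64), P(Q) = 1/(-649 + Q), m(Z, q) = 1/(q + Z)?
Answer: I*sqrt(120057626)/130 ≈ 84.285*I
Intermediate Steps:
E(W, g) = -3*g
m(Z, q) = 1/(Z + q)
x = -7104 (x = 37*(-3*64) = 37*(-192) = -7104)
y = -7104
sqrt(y + P(m(6, -7))) = sqrt(-7104 + 1/(-649 + 1/(6 - 7))) = sqrt(-7104 + 1/(-649 + 1/(-1))) = sqrt(-7104 + 1/(-649 - 1)) = sqrt(-7104 + 1/(-650)) = sqrt(-7104 - 1/650) = sqrt(-4617601/650) = I*sqrt(120057626)/130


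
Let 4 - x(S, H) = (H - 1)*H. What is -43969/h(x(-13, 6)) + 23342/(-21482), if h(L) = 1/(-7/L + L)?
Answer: 315949014955/279266 ≈ 1.1314e+6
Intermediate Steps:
x(S, H) = 4 - H*(-1 + H) (x(S, H) = 4 - (H - 1)*H = 4 - (-1 + H)*H = 4 - H*(-1 + H))
h(L) = 1/(L - 7/L)
-43969/h(x(-13, 6)) + 23342/(-21482) = -43969*(-7 + (4 + 6 - 1*6**2)**2)/(4 + 6 - 1*6**2) + 23342/(-21482) = -43969*(-7 + (4 + 6 - 1*36)**2)/(4 + 6 - 1*36) + 23342*(-1/21482) = -43969*(-7 + (4 + 6 - 36)**2)/(4 + 6 - 36) - 11671/10741 = -43969/((-26/(-7 + (-26)**2))) - 11671/10741 = -43969/((-26/(-7 + 676))) - 11671/10741 = -43969/((-26/669)) - 11671/10741 = -43969/((-26*1/669)) - 11671/10741 = -43969/(-26/669) - 11671/10741 = -43969*(-669/26) - 11671/10741 = 29415261/26 - 11671/10741 = 315949014955/279266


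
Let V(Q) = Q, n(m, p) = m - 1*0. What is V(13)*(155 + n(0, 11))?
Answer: 2015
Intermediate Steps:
n(m, p) = m (n(m, p) = m + 0 = m)
V(13)*(155 + n(0, 11)) = 13*(155 + 0) = 13*155 = 2015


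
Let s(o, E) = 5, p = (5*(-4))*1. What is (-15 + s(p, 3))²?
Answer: 100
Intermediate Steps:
p = -20 (p = -20*1 = -20)
(-15 + s(p, 3))² = (-15 + 5)² = (-10)² = 100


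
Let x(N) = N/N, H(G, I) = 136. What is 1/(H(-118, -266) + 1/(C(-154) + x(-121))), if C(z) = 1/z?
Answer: 153/20962 ≈ 0.0072989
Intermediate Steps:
x(N) = 1
1/(H(-118, -266) + 1/(C(-154) + x(-121))) = 1/(136 + 1/(1/(-154) + 1)) = 1/(136 + 1/(-1/154 + 1)) = 1/(136 + 1/(153/154)) = 1/(136 + 154/153) = 1/(20962/153) = 153/20962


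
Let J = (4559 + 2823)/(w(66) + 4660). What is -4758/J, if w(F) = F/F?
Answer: -11088519/3691 ≈ -3004.2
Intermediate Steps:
w(F) = 1
J = 7382/4661 (J = (4559 + 2823)/(1 + 4660) = 7382/4661 ≈ 1.5838)
-4758/J = -4758/7382/4661 = -4758*4661/7382 = -11088519/3691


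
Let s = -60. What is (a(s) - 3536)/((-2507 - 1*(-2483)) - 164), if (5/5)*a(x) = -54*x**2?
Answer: 49484/47 ≈ 1052.9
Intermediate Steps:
a(x) = -54*x**2
(a(s) - 3536)/((-2507 - 1*(-2483)) - 164) = (-54*(-60)**2 - 3536)/((-2507 - 1*(-2483)) - 164) = (-54*3600 - 3536)/((-2507 + 2483) - 164) = (-194400 - 3536)/(-24 - 164) = -197936/(-188) = -197936*(-1/188) = 49484/47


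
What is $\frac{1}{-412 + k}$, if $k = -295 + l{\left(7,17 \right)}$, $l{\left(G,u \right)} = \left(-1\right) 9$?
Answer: $- \frac{1}{716} \approx -0.0013966$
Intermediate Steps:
$l{\left(G,u \right)} = -9$
$k = -304$ ($k = -295 - 9 = -304$)
$\frac{1}{-412 + k} = \frac{1}{-412 - 304} = \frac{1}{-716} = - \frac{1}{716}$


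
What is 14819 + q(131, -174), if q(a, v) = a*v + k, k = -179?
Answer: -8154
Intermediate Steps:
q(a, v) = -179 + a*v (q(a, v) = a*v - 179 = -179 + a*v)
14819 + q(131, -174) = 14819 + (-179 + 131*(-174)) = 14819 + (-179 - 22794) = 14819 - 22973 = -8154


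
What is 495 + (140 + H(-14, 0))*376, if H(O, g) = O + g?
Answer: 47871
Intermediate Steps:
495 + (140 + H(-14, 0))*376 = 495 + (140 + (-14 + 0))*376 = 495 + (140 - 14)*376 = 495 + 126*376 = 495 + 47376 = 47871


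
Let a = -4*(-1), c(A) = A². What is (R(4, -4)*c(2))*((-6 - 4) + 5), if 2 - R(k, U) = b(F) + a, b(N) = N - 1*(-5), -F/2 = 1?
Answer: 100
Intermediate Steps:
F = -2 (F = -2*1 = -2)
a = 4
b(N) = 5 + N (b(N) = N + 5 = 5 + N)
R(k, U) = -5 (R(k, U) = 2 - ((5 - 2) + 4) = 2 - (3 + 4) = 2 - 1*7 = 2 - 7 = -5)
(R(4, -4)*c(2))*((-6 - 4) + 5) = (-5*2²)*((-6 - 4) + 5) = (-5*4)*(-10 + 5) = -20*(-5) = 100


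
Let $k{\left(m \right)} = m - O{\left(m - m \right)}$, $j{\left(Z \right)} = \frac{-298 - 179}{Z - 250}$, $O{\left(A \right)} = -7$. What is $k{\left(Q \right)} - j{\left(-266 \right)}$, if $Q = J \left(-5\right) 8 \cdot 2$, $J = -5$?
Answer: $\frac{69845}{172} \approx 406.08$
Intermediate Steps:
$Q = 400$ ($Q = \left(-5\right) \left(-5\right) 8 \cdot 2 = 25 \cdot 8 \cdot 2 = 200 \cdot 2 = 400$)
$j{\left(Z \right)} = - \frac{477}{-250 + Z}$
$k{\left(m \right)} = 7 + m$ ($k{\left(m \right)} = m - -7 = m + 7 = 7 + m$)
$k{\left(Q \right)} - j{\left(-266 \right)} = \left(7 + 400\right) - - \frac{477}{-250 - 266} = 407 - - \frac{477}{-516} = 407 - \left(-477\right) \left(- \frac{1}{516}\right) = 407 - \frac{159}{172} = \frac{69845}{172}$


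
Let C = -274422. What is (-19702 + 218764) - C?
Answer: 473484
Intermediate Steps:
(-19702 + 218764) - C = (-19702 + 218764) - 1*(-274422) = 199062 + 274422 = 473484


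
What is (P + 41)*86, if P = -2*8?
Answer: 2150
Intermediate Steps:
P = -16
(P + 41)*86 = (-16 + 41)*86 = 25*86 = 2150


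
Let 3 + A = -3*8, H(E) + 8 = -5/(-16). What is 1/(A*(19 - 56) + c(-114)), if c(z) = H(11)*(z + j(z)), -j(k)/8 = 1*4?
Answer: 8/16971 ≈ 0.00047139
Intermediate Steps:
H(E) = -123/16 (H(E) = -8 - 5/(-16) = -8 - 5*(-1/16) = -8 + 5/16 = -123/16)
A = -27 (A = -3 - 3*8 = -3 - 24 = -27)
j(k) = -32 (j(k) = -8*4 = -32)
c(z) = 246 - 123*z/16 (c(z) = -123*(z - 32)/16 = -123*(-32 + z)/16 = 246 - 123*z/16)
1/(A*(19 - 56) + c(-114)) = 1/(-27*(19 - 56) + (246 - 123/16*(-114))) = 1/(-27*(-37) + (246 + 7011/8)) = 1/(999 + 8979/8) = 1/(16971/8) = 8/16971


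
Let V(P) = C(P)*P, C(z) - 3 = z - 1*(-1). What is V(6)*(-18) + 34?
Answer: -1046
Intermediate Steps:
C(z) = 4 + z (C(z) = 3 + (z - 1*(-1)) = 3 + (z + 1) = 3 + (1 + z) = 4 + z)
V(P) = P*(4 + P) (V(P) = (4 + P)*P = P*(4 + P))
V(6)*(-18) + 34 = (6*(4 + 6))*(-18) + 34 = (6*10)*(-18) + 34 = 60*(-18) + 34 = -1080 + 34 = -1046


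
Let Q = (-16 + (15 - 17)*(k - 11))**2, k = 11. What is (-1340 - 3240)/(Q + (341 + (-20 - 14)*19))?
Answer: 4580/49 ≈ 93.469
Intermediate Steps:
Q = 256 (Q = (-16 + (15 - 17)*(11 - 11))**2 = (-16 - 2*0)**2 = (-16 + 0)**2 = (-16)**2 = 256)
(-1340 - 3240)/(Q + (341 + (-20 - 14)*19)) = (-1340 - 3240)/(256 + (341 + (-20 - 14)*19)) = -4580/(256 + (341 - 34*19)) = -4580/(256 + (341 - 646)) = -4580/(256 - 305) = -4580/(-49) = -4580*(-1/49) = 4580/49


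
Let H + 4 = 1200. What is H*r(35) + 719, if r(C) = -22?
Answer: -25593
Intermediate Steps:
H = 1196 (H = -4 + 1200 = 1196)
H*r(35) + 719 = 1196*(-22) + 719 = -26312 + 719 = -25593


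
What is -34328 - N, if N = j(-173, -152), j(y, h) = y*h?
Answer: -60624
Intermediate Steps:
j(y, h) = h*y
N = 26296 (N = -152*(-173) = 26296)
-34328 - N = -34328 - 1*26296 = -34328 - 26296 = -60624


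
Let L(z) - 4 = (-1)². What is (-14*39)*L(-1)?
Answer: -2730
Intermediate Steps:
L(z) = 5 (L(z) = 4 + (-1)² = 4 + 1 = 5)
(-14*39)*L(-1) = -14*39*5 = -546*5 = -2730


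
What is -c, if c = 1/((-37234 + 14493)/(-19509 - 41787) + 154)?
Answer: -61296/9462325 ≈ -0.0064779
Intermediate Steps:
c = 61296/9462325 (c = 1/(-22741/(-61296) + 154) = 1/(-22741*(-1/61296) + 154) = 1/(22741/61296 + 154) = 1/(9462325/61296) = 61296/9462325 ≈ 0.0064779)
-c = -1*61296/9462325 = -61296/9462325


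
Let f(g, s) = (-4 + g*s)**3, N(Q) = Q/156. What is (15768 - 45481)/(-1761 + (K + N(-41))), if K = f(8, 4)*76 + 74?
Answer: -4635228/259999699 ≈ -0.017828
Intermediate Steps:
N(Q) = Q/156 (N(Q) = Q*(1/156) = Q/156)
K = 1668426 (K = (-4 + 8*4)**3*76 + 74 = (-4 + 32)**3*76 + 74 = 28**3*76 + 74 = 21952*76 + 74 = 1668352 + 74 = 1668426)
(15768 - 45481)/(-1761 + (K + N(-41))) = (15768 - 45481)/(-1761 + (1668426 + (1/156)*(-41))) = -29713/(-1761 + (1668426 - 41/156)) = -29713/(-1761 + 260274415/156) = -29713/259999699/156 = -29713*156/259999699 = -4635228/259999699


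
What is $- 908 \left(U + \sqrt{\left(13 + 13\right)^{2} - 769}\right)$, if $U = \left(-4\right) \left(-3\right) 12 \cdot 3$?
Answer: $-392256 - 908 i \sqrt{93} \approx -3.9226 \cdot 10^{5} - 8756.4 i$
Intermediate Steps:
$U = 432$ ($U = 12 \cdot 12 \cdot 3 = 144 \cdot 3 = 432$)
$- 908 \left(U + \sqrt{\left(13 + 13\right)^{2} - 769}\right) = - 908 \left(432 + \sqrt{\left(13 + 13\right)^{2} - 769}\right) = - 908 \left(432 + \sqrt{26^{2} - 769}\right) = - 908 \left(432 + \sqrt{676 - 769}\right) = - 908 \left(432 + \sqrt{-93}\right) = - 908 \left(432 + i \sqrt{93}\right) = -392256 - 908 i \sqrt{93}$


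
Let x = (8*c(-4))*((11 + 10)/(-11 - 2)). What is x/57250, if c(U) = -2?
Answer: 168/372125 ≈ 0.00045146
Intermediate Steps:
x = 336/13 (x = (8*(-2))*((11 + 10)/(-11 - 2)) = -336/(-13) = -336*(-1)/13 = -16*(-21/13) = 336/13 ≈ 25.846)
x/57250 = (336/13)/57250 = (336/13)*(1/57250) = 168/372125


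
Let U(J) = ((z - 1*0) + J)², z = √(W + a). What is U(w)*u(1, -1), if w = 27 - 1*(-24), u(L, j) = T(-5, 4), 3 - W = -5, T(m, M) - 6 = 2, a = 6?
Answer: 20920 + 816*√14 ≈ 23973.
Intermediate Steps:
T(m, M) = 8 (T(m, M) = 6 + 2 = 8)
W = 8 (W = 3 - 1*(-5) = 3 + 5 = 8)
z = √14 (z = √(8 + 6) = √14 ≈ 3.7417)
u(L, j) = 8
w = 51 (w = 27 + 24 = 51)
U(J) = (J + √14)² (U(J) = ((√14 - 1*0) + J)² = ((√14 + 0) + J)² = (√14 + J)² = (J + √14)²)
U(w)*u(1, -1) = (51 + √14)²*8 = 8*(51 + √14)²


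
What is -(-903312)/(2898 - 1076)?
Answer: 451656/911 ≈ 495.78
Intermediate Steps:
-(-903312)/(2898 - 1076) = -(-903312)/1822 = -1107*(-408/911) = 451656/911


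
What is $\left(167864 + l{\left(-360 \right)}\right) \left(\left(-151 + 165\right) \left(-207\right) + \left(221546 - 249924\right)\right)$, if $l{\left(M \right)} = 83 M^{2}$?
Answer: $-341679791264$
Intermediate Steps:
$\left(167864 + l{\left(-360 \right)}\right) \left(\left(-151 + 165\right) \left(-207\right) + \left(221546 - 249924\right)\right) = \left(167864 + 83 \left(-360\right)^{2}\right) \left(\left(-151 + 165\right) \left(-207\right) + \left(221546 - 249924\right)\right) = \left(167864 + 83 \cdot 129600\right) \left(14 \left(-207\right) + \left(221546 - 249924\right)\right) = \left(167864 + 10756800\right) \left(-2898 - 28378\right) = 10924664 \left(-31276\right) = -341679791264$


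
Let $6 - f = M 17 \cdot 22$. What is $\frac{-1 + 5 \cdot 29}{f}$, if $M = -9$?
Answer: $\frac{12}{281} \approx 0.042705$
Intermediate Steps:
$f = 3372$ ($f = 6 - \left(-9\right) 17 \cdot 22 = 6 - \left(-153\right) 22 = 6 - -3366 = 6 + 3366 = 3372$)
$\frac{-1 + 5 \cdot 29}{f} = \frac{-1 + 5 \cdot 29}{3372} = \left(-1 + 145\right) \frac{1}{3372} = 144 \cdot \frac{1}{3372} = \frac{12}{281}$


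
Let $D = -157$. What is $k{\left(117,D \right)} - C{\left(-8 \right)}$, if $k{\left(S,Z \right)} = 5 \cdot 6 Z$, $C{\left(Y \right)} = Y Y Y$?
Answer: $-4198$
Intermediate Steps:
$C{\left(Y \right)} = Y^{3}$ ($C{\left(Y \right)} = Y^{2} Y = Y^{3}$)
$k{\left(S,Z \right)} = 30 Z$
$k{\left(117,D \right)} - C{\left(-8 \right)} = 30 \left(-157\right) - \left(-8\right)^{3} = -4710 - -512 = -4710 + 512 = -4198$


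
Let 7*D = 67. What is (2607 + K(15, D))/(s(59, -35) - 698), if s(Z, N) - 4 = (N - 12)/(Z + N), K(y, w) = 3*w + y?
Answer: -445320/116921 ≈ -3.8087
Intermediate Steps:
D = 67/7 (D = (1/7)*67 = 67/7 ≈ 9.5714)
K(y, w) = y + 3*w
s(Z, N) = 4 + (-12 + N)/(N + Z) (s(Z, N) = 4 + (N - 12)/(Z + N) = 4 + (-12 + N)/(N + Z))
(2607 + K(15, D))/(s(59, -35) - 698) = (2607 + (15 + 3*(67/7)))/((-12 + 4*59 + 5*(-35))/(-35 + 59) - 698) = (2607 + (15 + 201/7))/((-12 + 236 - 175)/24 - 698) = (2607 + 306/7)/((1/24)*49 - 698) = 18555/(7*(49/24 - 698)) = 18555/(7*(-16703/24)) = (18555/7)*(-24/16703) = -445320/116921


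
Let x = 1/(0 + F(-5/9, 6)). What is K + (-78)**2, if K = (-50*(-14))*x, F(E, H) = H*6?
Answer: 54931/9 ≈ 6103.4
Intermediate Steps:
F(E, H) = 6*H
x = 1/36 (x = 1/(0 + 6*6) = 1/(0 + 36) = 1/36 ≈ 0.027778)
K = 175/9 (K = -50*(-14)*(1/36) = 700*(1/36) = 175/9 ≈ 19.444)
K + (-78)**2 = 175/9 + (-78)**2 = 175/9 + 6084 = 54931/9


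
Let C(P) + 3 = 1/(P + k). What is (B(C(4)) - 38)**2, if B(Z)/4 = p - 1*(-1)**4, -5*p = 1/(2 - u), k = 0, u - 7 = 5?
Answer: 1098304/625 ≈ 1757.3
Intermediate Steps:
u = 12 (u = 7 + 5 = 12)
p = 1/50 (p = -1/(5*(2 - 1*12)) = -1/(5*(2 - 12)) = -1/5/(-10) = -1/5*(-1/10) = 1/50 ≈ 0.020000)
C(P) = -3 + 1/P (C(P) = -3 + 1/(P + 0) = -3 + 1/P)
B(Z) = -98/25 (B(Z) = 4*(1/50 - 1*(-1)**4) = 4*(1/50 - 1*1) = 4*(1/50 - 1) = 4*(-49/50) = -98/25)
(B(C(4)) - 38)**2 = (-98/25 - 38)**2 = (-1048/25)**2 = 1098304/625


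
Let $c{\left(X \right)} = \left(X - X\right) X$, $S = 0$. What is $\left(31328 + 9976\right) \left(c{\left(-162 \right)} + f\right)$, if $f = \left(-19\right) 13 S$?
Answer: $0$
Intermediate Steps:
$c{\left(X \right)} = 0$ ($c{\left(X \right)} = 0 X = 0$)
$f = 0$ ($f = \left(-19\right) 13 \cdot 0 = \left(-247\right) 0 = 0$)
$\left(31328 + 9976\right) \left(c{\left(-162 \right)} + f\right) = \left(31328 + 9976\right) \left(0 + 0\right) = 41304 \cdot 0 = 0$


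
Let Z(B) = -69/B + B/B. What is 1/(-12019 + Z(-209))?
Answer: -209/2511693 ≈ -8.3211e-5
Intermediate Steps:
Z(B) = 1 - 69/B (Z(B) = -69/B + 1 = 1 - 69/B)
1/(-12019 + Z(-209)) = 1/(-12019 + (-69 - 209)/(-209)) = 1/(-12019 - 1/209*(-278)) = 1/(-12019 + 278/209) = 1/(-2511693/209) = -209/2511693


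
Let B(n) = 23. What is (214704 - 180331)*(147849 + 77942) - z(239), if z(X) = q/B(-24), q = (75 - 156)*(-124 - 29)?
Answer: 178505610596/23 ≈ 7.7611e+9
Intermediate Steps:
q = 12393 (q = -81*(-153) = 12393)
z(X) = 12393/23
(214704 - 180331)*(147849 + 77942) - z(239) = (214704 - 180331)*(147849 + 77942) - 1*12393/23 = 34373*225791 - 12393/23 = 7761114043 - 12393/23 = 178505610596/23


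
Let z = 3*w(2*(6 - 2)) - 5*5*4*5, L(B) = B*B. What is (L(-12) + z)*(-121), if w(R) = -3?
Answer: 44165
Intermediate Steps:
L(B) = B²
z = -509 (z = 3*(-3) - 5*5*4*5 = -9 - 100*5 = -9 - 5*100 = -9 - 500 = -509)
(L(-12) + z)*(-121) = ((-12)² - 509)*(-121) = (144 - 509)*(-121) = -365*(-121) = 44165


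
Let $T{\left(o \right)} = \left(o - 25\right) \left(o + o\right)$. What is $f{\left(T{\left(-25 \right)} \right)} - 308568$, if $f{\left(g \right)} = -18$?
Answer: $-308586$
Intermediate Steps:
$T{\left(o \right)} = 2 o \left(-25 + o\right)$ ($T{\left(o \right)} = \left(-25 + o\right) 2 o = 2 o \left(-25 + o\right)$)
$f{\left(T{\left(-25 \right)} \right)} - 308568 = -18 - 308568 = -308586$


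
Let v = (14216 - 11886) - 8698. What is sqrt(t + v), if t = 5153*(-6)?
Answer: I*sqrt(37286) ≈ 193.1*I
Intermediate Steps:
v = -6368 (v = 2330 - 8698 = -6368)
t = -30918
sqrt(t + v) = sqrt(-30918 - 6368) = sqrt(-37286) = I*sqrt(37286)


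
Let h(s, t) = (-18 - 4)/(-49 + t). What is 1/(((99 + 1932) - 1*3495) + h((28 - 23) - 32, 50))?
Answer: -1/1486 ≈ -0.00067295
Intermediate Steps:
h(s, t) = -22/(-49 + t)
1/(((99 + 1932) - 1*3495) + h((28 - 23) - 32, 50)) = 1/(((99 + 1932) - 1*3495) - 22/(-49 + 50)) = 1/((2031 - 3495) - 22/1) = 1/(-1464 - 22*1) = 1/(-1464 - 22) = 1/(-1486) = -1/1486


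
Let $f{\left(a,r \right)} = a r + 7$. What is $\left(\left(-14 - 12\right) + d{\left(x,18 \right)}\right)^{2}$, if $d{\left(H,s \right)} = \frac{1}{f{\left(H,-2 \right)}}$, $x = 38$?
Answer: $\frac{3222025}{4761} \approx 676.75$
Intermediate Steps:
$f{\left(a,r \right)} = 7 + a r$
$d{\left(H,s \right)} = \frac{1}{7 - 2 H}$ ($d{\left(H,s \right)} = \frac{1}{7 + H \left(-2\right)} = \frac{1}{7 - 2 H}$)
$\left(\left(-14 - 12\right) + d{\left(x,18 \right)}\right)^{2} = \left(\left(-14 - 12\right) + \frac{1}{7 - 76}\right)^{2} = \left(-26 + \frac{1}{-69}\right)^{2} = \left(-26 - \frac{1}{69}\right)^{2} = \left(- \frac{1795}{69}\right)^{2} = \frac{3222025}{4761}$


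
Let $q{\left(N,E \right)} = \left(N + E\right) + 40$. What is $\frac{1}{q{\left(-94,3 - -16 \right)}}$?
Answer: $- \frac{1}{35} \approx -0.028571$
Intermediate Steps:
$q{\left(N,E \right)} = 40 + E + N$ ($q{\left(N,E \right)} = \left(E + N\right) + 40 = 40 + E + N$)
$\frac{1}{q{\left(-94,3 - -16 \right)}} = \frac{1}{40 + \left(3 - -16\right) - 94} = \frac{1}{40 + \left(3 + 16\right) - 94} = \frac{1}{40 + 19 - 94} = \frac{1}{-35} = - \frac{1}{35}$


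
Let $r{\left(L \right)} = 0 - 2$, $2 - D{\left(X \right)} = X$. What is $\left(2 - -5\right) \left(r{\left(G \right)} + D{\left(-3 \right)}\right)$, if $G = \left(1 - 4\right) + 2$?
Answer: $21$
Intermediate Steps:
$D{\left(X \right)} = 2 - X$
$G = -1$ ($G = -3 + 2 = -1$)
$r{\left(L \right)} = -2$
$\left(2 - -5\right) \left(r{\left(G \right)} + D{\left(-3 \right)}\right) = \left(2 - -5\right) \left(-2 + \left(2 - -3\right)\right) = \left(2 + 5\right) \left(-2 + \left(2 + 3\right)\right) = 7 \left(-2 + 5\right) = 7 \cdot 3 = 21$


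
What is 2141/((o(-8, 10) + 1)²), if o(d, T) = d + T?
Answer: 2141/9 ≈ 237.89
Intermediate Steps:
o(d, T) = T + d
2141/((o(-8, 10) + 1)²) = 2141/(((10 - 8) + 1)²) = 2141/((2 + 1)²) = 2141/(3²) = 2141/9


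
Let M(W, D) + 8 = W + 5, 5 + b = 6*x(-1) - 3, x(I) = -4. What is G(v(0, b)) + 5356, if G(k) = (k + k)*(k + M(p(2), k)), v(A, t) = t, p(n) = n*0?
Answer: 7596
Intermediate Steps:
p(n) = 0
b = -32 (b = -5 + (6*(-4) - 3) = -5 + (-24 - 3) = -5 - 27 = -32)
M(W, D) = -3 + W (M(W, D) = -8 + (W + 5) = -8 + (5 + W) = -3 + W)
G(k) = 2*k*(-3 + k) (G(k) = (k + k)*(k + (-3 + 0)) = (2*k)*(k - 3) = (2*k)*(-3 + k) = 2*k*(-3 + k))
G(v(0, b)) + 5356 = 2*(-32)*(-3 - 32) + 5356 = 2*(-32)*(-35) + 5356 = 2240 + 5356 = 7596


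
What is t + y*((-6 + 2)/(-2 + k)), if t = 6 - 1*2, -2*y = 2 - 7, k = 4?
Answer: -1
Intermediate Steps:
y = 5/2 (y = -(2 - 7)/2 = -½*(-5) = 5/2 ≈ 2.5000)
t = 4 (t = 6 - 2 = 4)
t + y*((-6 + 2)/(-2 + k)) = 4 + 5*((-6 + 2)/(-2 + 4))/2 = 4 + 5*(-4/2)/2 = 4 + 5*(-4*½)/2 = 4 + (5/2)*(-2) = 4 - 5 = -1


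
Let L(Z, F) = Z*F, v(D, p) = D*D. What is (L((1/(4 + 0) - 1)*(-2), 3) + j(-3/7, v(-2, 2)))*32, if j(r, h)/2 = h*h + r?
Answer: 7984/7 ≈ 1140.6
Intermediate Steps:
v(D, p) = D**2
j(r, h) = 2*r + 2*h**2 (j(r, h) = 2*(h*h + r) = 2*(h**2 + r) = 2*(r + h**2) = 2*r + 2*h**2)
L(Z, F) = F*Z
(L((1/(4 + 0) - 1)*(-2), 3) + j(-3/7, v(-2, 2)))*32 = (3*((1/(4 + 0) - 1)*(-2)) + (2*(-3/7) + 2*((-2)**2)**2))*32 = (3*((1/4 - 1)*(-2)) + (2*(-3*1/7) + 2*4**2))*32 = (3*((1/4 - 1)*(-2)) + (2*(-3/7) + 2*16))*32 = (3*(-3/4*(-2)) + (-6/7 + 32))*32 = (3*(3/2) + 218/7)*32 = (9/2 + 218/7)*32 = (499/14)*32 = 7984/7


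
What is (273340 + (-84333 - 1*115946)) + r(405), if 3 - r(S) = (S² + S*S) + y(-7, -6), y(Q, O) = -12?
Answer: -254974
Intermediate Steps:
r(S) = 15 - 2*S² (r(S) = 3 - ((S² + S*S) - 12) = 3 - ((S² + S²) - 12) = 3 - (2*S² - 12) = 3 - (-12 + 2*S²) = 3 + (12 - 2*S²) = 15 - 2*S²)
(273340 + (-84333 - 1*115946)) + r(405) = (273340 + (-84333 - 1*115946)) + (15 - 2*405²) = (273340 + (-84333 - 115946)) + (15 - 2*164025) = (273340 - 200279) + (15 - 328050) = 73061 - 328035 = -254974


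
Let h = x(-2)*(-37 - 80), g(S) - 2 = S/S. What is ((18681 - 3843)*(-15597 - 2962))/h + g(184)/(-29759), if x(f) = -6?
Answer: -1365831176264/3481803 ≈ -3.9228e+5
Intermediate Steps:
g(S) = 3 (g(S) = 2 + S/S = 2 + 1 = 3)
h = 702 (h = -6*(-37 - 80) = -6*(-117) = 702)
((18681 - 3843)*(-15597 - 2962))/h + g(184)/(-29759) = ((18681 - 3843)*(-15597 - 2962))/702 + 3/(-29759) = (14838*(-18559))*(1/702) + 3*(-1/29759) = -275378442*1/702 - 3/29759 = -45896407/117 - 3/29759 = -1365831176264/3481803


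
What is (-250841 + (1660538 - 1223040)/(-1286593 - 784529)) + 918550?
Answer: 691453181000/1035561 ≈ 6.6771e+5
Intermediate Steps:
(-250841 + (1660538 - 1223040)/(-1286593 - 784529)) + 918550 = (-250841 + 437498/(-2071122)) + 918550 = (-250841 + 437498*(-1/2071122)) + 918550 = (-250841 - 218749/1035561) + 918550 = -259761375550/1035561 + 918550 = 691453181000/1035561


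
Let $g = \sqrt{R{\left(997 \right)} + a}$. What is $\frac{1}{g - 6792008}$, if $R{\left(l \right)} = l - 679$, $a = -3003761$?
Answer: $- \frac{6792008}{46131375675507} - \frac{i \sqrt{3003443}}{46131375675507} \approx -1.4723 \cdot 10^{-7} - 3.7568 \cdot 10^{-11} i$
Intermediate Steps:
$R{\left(l \right)} = -679 + l$
$g = i \sqrt{3003443}$ ($g = \sqrt{\left(-679 + 997\right) - 3003761} = \sqrt{318 - 3003761} = \sqrt{-3003443} = i \sqrt{3003443} \approx 1733.0 i$)
$\frac{1}{g - 6792008} = \frac{1}{i \sqrt{3003443} - 6792008} = \frac{1}{-6792008 + i \sqrt{3003443}}$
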